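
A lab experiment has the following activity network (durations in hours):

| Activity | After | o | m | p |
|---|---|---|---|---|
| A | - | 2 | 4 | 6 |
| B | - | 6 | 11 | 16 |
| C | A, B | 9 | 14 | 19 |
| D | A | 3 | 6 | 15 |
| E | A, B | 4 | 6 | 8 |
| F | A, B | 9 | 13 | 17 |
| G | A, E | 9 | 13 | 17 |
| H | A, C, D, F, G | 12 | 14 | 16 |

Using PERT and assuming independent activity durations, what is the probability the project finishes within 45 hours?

te_A = (2 + 4·4 + 6)/6 = 24/6 = 4; σ²_A = ((6−2)/6)² = 0.444
te_B = (6 + 4·11 + 16)/6 = 66/6 = 11; σ²_B = ((16−6)/6)² = 2.778
te_C = (9 + 4·14 + 19)/6 = 84/6 = 14; σ²_C = ((19−9)/6)² = 2.778
te_D = (3 + 4·6 + 15)/6 = 42/6 = 7; σ²_D = ((15−3)/6)² = 4.000
te_E = (4 + 4·6 + 8)/6 = 36/6 = 6; σ²_E = ((8−4)/6)² = 0.444
te_F = (9 + 4·13 + 17)/6 = 78/6 = 13; σ²_F = ((17−9)/6)² = 1.778
te_G = (9 + 4·13 + 17)/6 = 78/6 = 13; σ²_G = ((17−9)/6)² = 1.778
te_H = (12 + 4·14 + 16)/6 = 84/6 = 14; σ²_H = ((16−12)/6)² = 0.444

Forward pass:
ES_A = 0; EF_A = 4
ES_B = 0; EF_B = 11
ES_C = max(EF_A=4, EF_B=11) = 11; EF_C = 11+14 = 25
ES_D = 4; EF_D = 4+7 = 11
ES_E = max(EF_A=4, EF_B=11) = 11; EF_E = 11+6 = 17
ES_F = max(EF_A=4, EF_B=11) = 11; EF_F = 11+13 = 24
ES_G = max(EF_A=4, EF_E=17) = 17; EF_G = 17+13 = 30
ES_H = max(EF_A=4, EF_C=25, EF_D=11, EF_F=24, EF_G=30) = 30; EF_H = 30+14 = 44
Expected project duration μ = 44 hours. Critical path: B → E → G → H.

Variance along critical path = 2.778 + 0.444 + 1.778 + 0.444 = 5.444; σ = √5.444 = 2.333 hours.
Z = (45 − 44) / 2.333 = 0.429
P(T ≤ 45) = Φ(0.429) ≈ 0.666

0.666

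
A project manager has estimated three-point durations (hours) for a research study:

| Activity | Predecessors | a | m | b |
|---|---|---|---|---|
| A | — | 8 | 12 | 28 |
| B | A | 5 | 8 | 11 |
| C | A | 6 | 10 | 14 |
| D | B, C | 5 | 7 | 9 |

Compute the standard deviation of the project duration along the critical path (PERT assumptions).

3.65 hours

te_A = (8 + 4·12 + 28)/6 = 84/6 = 14; σ²_A = ((28−8)/6)² = 11.111
te_B = (5 + 4·8 + 11)/6 = 48/6 = 8; σ²_B = ((11−5)/6)² = 1.000
te_C = (6 + 4·10 + 14)/6 = 60/6 = 10; σ²_C = ((14−6)/6)² = 1.778
te_D = (5 + 4·7 + 9)/6 = 42/6 = 7; σ²_D = ((9−5)/6)² = 0.444

Forward pass:
ES_A = 0; EF_A = 14
ES_B = 14; EF_B = 14+8 = 22
ES_C = 14; EF_C = 14+10 = 24
ES_D = max(EF_B=22, EF_C=24) = 24; EF_D = 24+7 = 31
Expected project duration μ = 31 hours. Critical path: A → C → D.

Variance along critical path = 11.111 + 1.778 + 0.444 = 13.333
σ = √13.333 = 3.651 hours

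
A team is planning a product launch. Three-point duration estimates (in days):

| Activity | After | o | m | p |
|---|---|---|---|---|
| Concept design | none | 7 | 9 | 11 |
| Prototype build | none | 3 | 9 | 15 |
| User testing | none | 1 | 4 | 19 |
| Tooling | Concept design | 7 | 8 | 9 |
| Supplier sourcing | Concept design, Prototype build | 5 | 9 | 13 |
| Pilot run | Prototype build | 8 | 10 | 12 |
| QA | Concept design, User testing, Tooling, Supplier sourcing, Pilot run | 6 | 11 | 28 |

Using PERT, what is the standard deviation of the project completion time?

4.23 days

te_Concept design = (7 + 4·9 + 11)/6 = 54/6 = 9; σ²_Concept design = ((11−7)/6)² = 0.444
te_Prototype build = (3 + 4·9 + 15)/6 = 54/6 = 9; σ²_Prototype build = ((15−3)/6)² = 4.000
te_User testing = (1 + 4·4 + 19)/6 = 36/6 = 6; σ²_User testing = ((19−1)/6)² = 9.000
te_Tooling = (7 + 4·8 + 9)/6 = 48/6 = 8; σ²_Tooling = ((9−7)/6)² = 0.111
te_Supplier sourcing = (5 + 4·9 + 13)/6 = 54/6 = 9; σ²_Supplier sourcing = ((13−5)/6)² = 1.778
te_Pilot run = (8 + 4·10 + 12)/6 = 60/6 = 10; σ²_Pilot run = ((12−8)/6)² = 0.444
te_QA = (6 + 4·11 + 28)/6 = 78/6 = 13; σ²_QA = ((28−6)/6)² = 13.444

Forward pass:
ES_Concept design = 0; EF_Concept design = 9
ES_Prototype build = 0; EF_Prototype build = 9
ES_User testing = 0; EF_User testing = 6
ES_Tooling = 9; EF_Tooling = 9+8 = 17
ES_Supplier sourcing = max(EF_Concept design=9, EF_Prototype build=9) = 9; EF_Supplier sourcing = 9+9 = 18
ES_Pilot run = 9; EF_Pilot run = 9+10 = 19
ES_QA = max(EF_Concept design=9, EF_User testing=6, EF_Tooling=17, EF_Supplier sourcing=18, EF_Pilot run=19) = 19; EF_QA = 19+13 = 32
Expected project duration μ = 32 days. Critical path: Prototype build → Pilot run → QA.

Variance along critical path = 4.000 + 0.444 + 13.444 = 17.889
σ = √17.889 = 4.230 days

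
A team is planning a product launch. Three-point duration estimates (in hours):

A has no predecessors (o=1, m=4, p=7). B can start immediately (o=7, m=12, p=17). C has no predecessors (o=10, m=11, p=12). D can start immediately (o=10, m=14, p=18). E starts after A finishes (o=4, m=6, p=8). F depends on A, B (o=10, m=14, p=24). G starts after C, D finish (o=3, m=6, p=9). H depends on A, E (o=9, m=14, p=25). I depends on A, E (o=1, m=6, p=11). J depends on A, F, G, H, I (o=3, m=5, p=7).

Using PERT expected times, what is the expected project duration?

te_A = (1 + 4·4 + 7)/6 = 24/6 = 4
te_B = (7 + 4·12 + 17)/6 = 72/6 = 12
te_C = (10 + 4·11 + 12)/6 = 66/6 = 11
te_D = (10 + 4·14 + 18)/6 = 84/6 = 14
te_E = (4 + 4·6 + 8)/6 = 36/6 = 6
te_F = (10 + 4·14 + 24)/6 = 90/6 = 15
te_G = (3 + 4·6 + 9)/6 = 36/6 = 6
te_H = (9 + 4·14 + 25)/6 = 90/6 = 15
te_I = (1 + 4·6 + 11)/6 = 36/6 = 6
te_J = (3 + 4·5 + 7)/6 = 30/6 = 5

Forward pass:
ES_A = 0; EF_A = 4
ES_B = 0; EF_B = 12
ES_C = 0; EF_C = 11
ES_D = 0; EF_D = 14
ES_E = 4; EF_E = 4+6 = 10
ES_F = max(EF_A=4, EF_B=12) = 12; EF_F = 12+15 = 27
ES_G = max(EF_C=11, EF_D=14) = 14; EF_G = 14+6 = 20
ES_H = max(EF_A=4, EF_E=10) = 10; EF_H = 10+15 = 25
ES_I = max(EF_A=4, EF_E=10) = 10; EF_I = 10+6 = 16
ES_J = max(EF_A=4, EF_F=27, EF_G=20, EF_H=25, EF_I=16) = 27; EF_J = 27+5 = 32
Expected project duration μ = 32 hours. Critical path: B → F → J.

32 hours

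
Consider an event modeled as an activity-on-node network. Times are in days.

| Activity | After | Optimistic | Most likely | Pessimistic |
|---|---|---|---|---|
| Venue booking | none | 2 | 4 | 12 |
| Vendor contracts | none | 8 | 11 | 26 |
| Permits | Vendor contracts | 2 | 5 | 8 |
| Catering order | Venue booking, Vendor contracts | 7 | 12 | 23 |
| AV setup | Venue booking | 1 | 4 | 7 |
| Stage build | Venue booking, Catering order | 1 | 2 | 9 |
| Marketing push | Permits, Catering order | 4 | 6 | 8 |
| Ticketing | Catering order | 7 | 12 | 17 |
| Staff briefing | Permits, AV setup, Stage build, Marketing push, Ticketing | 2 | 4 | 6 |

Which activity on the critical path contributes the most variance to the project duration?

Vendor contracts

te_Venue booking = (2 + 4·4 + 12)/6 = 30/6 = 5; σ²_Venue booking = ((12−2)/6)² = 2.778
te_Vendor contracts = (8 + 4·11 + 26)/6 = 78/6 = 13; σ²_Vendor contracts = ((26−8)/6)² = 9.000
te_Permits = (2 + 4·5 + 8)/6 = 30/6 = 5; σ²_Permits = ((8−2)/6)² = 1.000
te_Catering order = (7 + 4·12 + 23)/6 = 78/6 = 13; σ²_Catering order = ((23−7)/6)² = 7.111
te_AV setup = (1 + 4·4 + 7)/6 = 24/6 = 4; σ²_AV setup = ((7−1)/6)² = 1.000
te_Stage build = (1 + 4·2 + 9)/6 = 18/6 = 3; σ²_Stage build = ((9−1)/6)² = 1.778
te_Marketing push = (4 + 4·6 + 8)/6 = 36/6 = 6; σ²_Marketing push = ((8−4)/6)² = 0.444
te_Ticketing = (7 + 4·12 + 17)/6 = 72/6 = 12; σ²_Ticketing = ((17−7)/6)² = 2.778
te_Staff briefing = (2 + 4·4 + 6)/6 = 24/6 = 4; σ²_Staff briefing = ((6−2)/6)² = 0.444

Forward pass:
ES_Venue booking = 0; EF_Venue booking = 5
ES_Vendor contracts = 0; EF_Vendor contracts = 13
ES_Permits = 13; EF_Permits = 13+5 = 18
ES_Catering order = max(EF_Venue booking=5, EF_Vendor contracts=13) = 13; EF_Catering order = 13+13 = 26
ES_AV setup = 5; EF_AV setup = 5+4 = 9
ES_Stage build = max(EF_Venue booking=5, EF_Catering order=26) = 26; EF_Stage build = 26+3 = 29
ES_Marketing push = max(EF_Permits=18, EF_Catering order=26) = 26; EF_Marketing push = 26+6 = 32
ES_Ticketing = 26; EF_Ticketing = 26+12 = 38
ES_Staff briefing = max(EF_Permits=18, EF_AV setup=9, EF_Stage build=29, EF_Marketing push=32, EF_Ticketing=38) = 38; EF_Staff briefing = 38+4 = 42
Expected project duration μ = 42 days. Critical path: Vendor contracts → Catering order → Ticketing → Staff briefing.

Variances on critical path: σ²_Vendor contracts=9.000, σ²_Catering order=7.111, σ²_Ticketing=2.778, σ²_Staff briefing=0.444.
Largest is σ²_Vendor contracts = 9.000.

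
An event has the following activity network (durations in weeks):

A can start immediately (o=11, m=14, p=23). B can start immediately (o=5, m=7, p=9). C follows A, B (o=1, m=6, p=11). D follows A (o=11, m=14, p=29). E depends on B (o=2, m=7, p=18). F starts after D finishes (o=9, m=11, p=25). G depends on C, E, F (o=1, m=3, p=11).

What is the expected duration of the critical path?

te_A = (11 + 4·14 + 23)/6 = 90/6 = 15
te_B = (5 + 4·7 + 9)/6 = 42/6 = 7
te_C = (1 + 4·6 + 11)/6 = 36/6 = 6
te_D = (11 + 4·14 + 29)/6 = 96/6 = 16
te_E = (2 + 4·7 + 18)/6 = 48/6 = 8
te_F = (9 + 4·11 + 25)/6 = 78/6 = 13
te_G = (1 + 4·3 + 11)/6 = 24/6 = 4

Forward pass:
ES_A = 0; EF_A = 15
ES_B = 0; EF_B = 7
ES_C = max(EF_A=15, EF_B=7) = 15; EF_C = 15+6 = 21
ES_D = 15; EF_D = 15+16 = 31
ES_E = 7; EF_E = 7+8 = 15
ES_F = 31; EF_F = 31+13 = 44
ES_G = max(EF_C=21, EF_E=15, EF_F=44) = 44; EF_G = 44+4 = 48
Expected project duration μ = 48 weeks. Critical path: A → D → F → G.

48 weeks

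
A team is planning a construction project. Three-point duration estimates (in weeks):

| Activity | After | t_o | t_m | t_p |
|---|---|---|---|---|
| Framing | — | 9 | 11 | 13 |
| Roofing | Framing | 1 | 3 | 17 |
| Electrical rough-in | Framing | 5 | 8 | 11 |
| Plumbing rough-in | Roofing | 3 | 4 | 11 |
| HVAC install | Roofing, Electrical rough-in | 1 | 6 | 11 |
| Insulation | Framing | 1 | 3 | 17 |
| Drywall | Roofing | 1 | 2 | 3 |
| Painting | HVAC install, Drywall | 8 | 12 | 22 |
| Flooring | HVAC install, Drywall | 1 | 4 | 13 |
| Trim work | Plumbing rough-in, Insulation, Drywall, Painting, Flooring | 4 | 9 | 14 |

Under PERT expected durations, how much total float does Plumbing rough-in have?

te_Framing = (9 + 4·11 + 13)/6 = 66/6 = 11
te_Roofing = (1 + 4·3 + 17)/6 = 30/6 = 5
te_Electrical rough-in = (5 + 4·8 + 11)/6 = 48/6 = 8
te_Plumbing rough-in = (3 + 4·4 + 11)/6 = 30/6 = 5
te_HVAC install = (1 + 4·6 + 11)/6 = 36/6 = 6
te_Insulation = (1 + 4·3 + 17)/6 = 30/6 = 5
te_Drywall = (1 + 4·2 + 3)/6 = 12/6 = 2
te_Painting = (8 + 4·12 + 22)/6 = 78/6 = 13
te_Flooring = (1 + 4·4 + 13)/6 = 30/6 = 5
te_Trim work = (4 + 4·9 + 14)/6 = 54/6 = 9

Forward pass:
ES_Framing = 0; EF_Framing = 11
ES_Roofing = 11; EF_Roofing = 11+5 = 16
ES_Electrical rough-in = 11; EF_Electrical rough-in = 11+8 = 19
ES_Plumbing rough-in = 16; EF_Plumbing rough-in = 16+5 = 21
ES_HVAC install = max(EF_Roofing=16, EF_Electrical rough-in=19) = 19; EF_HVAC install = 19+6 = 25
ES_Insulation = 11; EF_Insulation = 11+5 = 16
ES_Drywall = 16; EF_Drywall = 16+2 = 18
ES_Painting = max(EF_HVAC install=25, EF_Drywall=18) = 25; EF_Painting = 25+13 = 38
ES_Flooring = max(EF_HVAC install=25, EF_Drywall=18) = 25; EF_Flooring = 25+5 = 30
ES_Trim work = max(EF_Plumbing rough-in=21, EF_Insulation=16, EF_Drywall=18, EF_Painting=38, EF_Flooring=30) = 38; EF_Trim work = 38+9 = 47
Expected project duration μ = 47 weeks. Critical path: Framing → Electrical rough-in → HVAC install → Painting → Trim work.

Backward pass:
LF_Trim work = 47; LS_Trim work = 47−9 = 38
LF_Flooring = LS_Trim work = 38; LS_Flooring = 38−5 = 33
LF_Painting = LS_Trim work = 38; LS_Painting = 38−13 = 25
LF_Drywall = min(LS_Painting=25, LS_Flooring=33, LS_Trim work=38) = 25; LS_Drywall = 25−2 = 23
LF_Insulation = LS_Trim work = 38; LS_Insulation = 38−5 = 33
LF_HVAC install = min(LS_Painting=25, LS_Flooring=33) = 25; LS_HVAC install = 25−6 = 19
LF_Plumbing rough-in = LS_Trim work = 38; LS_Plumbing rough-in = 38−5 = 33
LF_Electrical rough-in = LS_HVAC install = 19; LS_Electrical rough-in = 19−8 = 11
LF_Roofing = min(LS_Plumbing rough-in=33, LS_HVAC install=19, LS_Drywall=23) = 19; LS_Roofing = 19−5 = 14
LF_Framing = min(LS_Roofing=14, LS_Electrical rough-in=11, LS_Insulation=33) = 11; LS_Framing = 11−11 = 0
Slack_Plumbing rough-in = LS_Plumbing rough-in − ES_Plumbing rough-in = 33 − 16 = 17

17 weeks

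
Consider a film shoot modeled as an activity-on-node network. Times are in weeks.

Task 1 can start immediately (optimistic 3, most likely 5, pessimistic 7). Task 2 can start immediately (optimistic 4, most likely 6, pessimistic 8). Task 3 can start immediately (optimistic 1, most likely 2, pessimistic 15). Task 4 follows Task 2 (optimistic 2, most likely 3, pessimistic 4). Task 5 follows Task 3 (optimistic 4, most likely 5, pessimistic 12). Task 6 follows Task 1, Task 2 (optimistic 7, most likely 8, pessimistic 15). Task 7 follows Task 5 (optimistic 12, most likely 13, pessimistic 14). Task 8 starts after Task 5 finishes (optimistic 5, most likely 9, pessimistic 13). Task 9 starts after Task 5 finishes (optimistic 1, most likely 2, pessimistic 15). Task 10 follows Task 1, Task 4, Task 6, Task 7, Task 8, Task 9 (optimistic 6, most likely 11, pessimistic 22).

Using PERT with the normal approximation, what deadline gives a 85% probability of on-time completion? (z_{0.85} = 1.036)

te_Task 1 = (3 + 4·5 + 7)/6 = 30/6 = 5; σ²_Task 1 = ((7−3)/6)² = 0.444
te_Task 2 = (4 + 4·6 + 8)/6 = 36/6 = 6; σ²_Task 2 = ((8−4)/6)² = 0.444
te_Task 3 = (1 + 4·2 + 15)/6 = 24/6 = 4; σ²_Task 3 = ((15−1)/6)² = 5.444
te_Task 4 = (2 + 4·3 + 4)/6 = 18/6 = 3; σ²_Task 4 = ((4−2)/6)² = 0.111
te_Task 5 = (4 + 4·5 + 12)/6 = 36/6 = 6; σ²_Task 5 = ((12−4)/6)² = 1.778
te_Task 6 = (7 + 4·8 + 15)/6 = 54/6 = 9; σ²_Task 6 = ((15−7)/6)² = 1.778
te_Task 7 = (12 + 4·13 + 14)/6 = 78/6 = 13; σ²_Task 7 = ((14−12)/6)² = 0.111
te_Task 8 = (5 + 4·9 + 13)/6 = 54/6 = 9; σ²_Task 8 = ((13−5)/6)² = 1.778
te_Task 9 = (1 + 4·2 + 15)/6 = 24/6 = 4; σ²_Task 9 = ((15−1)/6)² = 5.444
te_Task 10 = (6 + 4·11 + 22)/6 = 72/6 = 12; σ²_Task 10 = ((22−6)/6)² = 7.111

Forward pass:
ES_Task 1 = 0; EF_Task 1 = 5
ES_Task 2 = 0; EF_Task 2 = 6
ES_Task 3 = 0; EF_Task 3 = 4
ES_Task 4 = 6; EF_Task 4 = 6+3 = 9
ES_Task 5 = 4; EF_Task 5 = 4+6 = 10
ES_Task 6 = max(EF_Task 1=5, EF_Task 2=6) = 6; EF_Task 6 = 6+9 = 15
ES_Task 7 = 10; EF_Task 7 = 10+13 = 23
ES_Task 8 = 10; EF_Task 8 = 10+9 = 19
ES_Task 9 = 10; EF_Task 9 = 10+4 = 14
ES_Task 10 = max(EF_Task 1=5, EF_Task 4=9, EF_Task 6=15, EF_Task 7=23, EF_Task 8=19, EF_Task 9=14) = 23; EF_Task 10 = 23+12 = 35
Expected project duration μ = 35 weeks. Critical path: Task 3 → Task 5 → Task 7 → Task 10.

Variance along critical path = 5.444 + 1.778 + 0.111 + 7.111 = 14.444; σ = 3.801 weeks.
D = μ + z·σ = 35 + 1.036·3.801 = 38.9 weeks

38.9 weeks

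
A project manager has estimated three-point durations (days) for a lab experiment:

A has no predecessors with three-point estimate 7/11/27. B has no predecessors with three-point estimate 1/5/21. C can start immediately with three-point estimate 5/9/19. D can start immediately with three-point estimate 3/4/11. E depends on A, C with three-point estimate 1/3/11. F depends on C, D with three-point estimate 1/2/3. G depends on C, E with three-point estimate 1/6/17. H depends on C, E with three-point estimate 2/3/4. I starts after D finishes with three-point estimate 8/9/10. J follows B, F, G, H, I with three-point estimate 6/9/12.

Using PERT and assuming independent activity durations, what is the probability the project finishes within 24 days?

0.028

te_A = (7 + 4·11 + 27)/6 = 78/6 = 13; σ²_A = ((27−7)/6)² = 11.111
te_B = (1 + 4·5 + 21)/6 = 42/6 = 7; σ²_B = ((21−1)/6)² = 11.111
te_C = (5 + 4·9 + 19)/6 = 60/6 = 10; σ²_C = ((19−5)/6)² = 5.444
te_D = (3 + 4·4 + 11)/6 = 30/6 = 5; σ²_D = ((11−3)/6)² = 1.778
te_E = (1 + 4·3 + 11)/6 = 24/6 = 4; σ²_E = ((11−1)/6)² = 2.778
te_F = (1 + 4·2 + 3)/6 = 12/6 = 2; σ²_F = ((3−1)/6)² = 0.111
te_G = (1 + 4·6 + 17)/6 = 42/6 = 7; σ²_G = ((17−1)/6)² = 7.111
te_H = (2 + 4·3 + 4)/6 = 18/6 = 3; σ²_H = ((4−2)/6)² = 0.111
te_I = (8 + 4·9 + 10)/6 = 54/6 = 9; σ²_I = ((10−8)/6)² = 0.111
te_J = (6 + 4·9 + 12)/6 = 54/6 = 9; σ²_J = ((12−6)/6)² = 1.000

Forward pass:
ES_A = 0; EF_A = 13
ES_B = 0; EF_B = 7
ES_C = 0; EF_C = 10
ES_D = 0; EF_D = 5
ES_E = max(EF_A=13, EF_C=10) = 13; EF_E = 13+4 = 17
ES_F = max(EF_C=10, EF_D=5) = 10; EF_F = 10+2 = 12
ES_G = max(EF_C=10, EF_E=17) = 17; EF_G = 17+7 = 24
ES_H = max(EF_C=10, EF_E=17) = 17; EF_H = 17+3 = 20
ES_I = 5; EF_I = 5+9 = 14
ES_J = max(EF_B=7, EF_F=12, EF_G=24, EF_H=20, EF_I=14) = 24; EF_J = 24+9 = 33
Expected project duration μ = 33 days. Critical path: A → E → G → J.

Variance along critical path = 11.111 + 2.778 + 7.111 + 1.000 = 22.000; σ = √22.000 = 4.690 days.
Z = (24 − 33) / 4.690 = -1.919
P(T ≤ 24) = Φ(-1.919) ≈ 0.028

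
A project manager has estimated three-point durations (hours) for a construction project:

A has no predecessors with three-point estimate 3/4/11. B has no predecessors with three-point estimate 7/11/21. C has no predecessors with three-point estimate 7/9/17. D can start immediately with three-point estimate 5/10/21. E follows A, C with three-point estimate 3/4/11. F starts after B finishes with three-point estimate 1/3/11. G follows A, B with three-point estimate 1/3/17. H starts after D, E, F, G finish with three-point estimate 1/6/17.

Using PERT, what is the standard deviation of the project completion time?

te_A = (3 + 4·4 + 11)/6 = 30/6 = 5; σ²_A = ((11−3)/6)² = 1.778
te_B = (7 + 4·11 + 21)/6 = 72/6 = 12; σ²_B = ((21−7)/6)² = 5.444
te_C = (7 + 4·9 + 17)/6 = 60/6 = 10; σ²_C = ((17−7)/6)² = 2.778
te_D = (5 + 4·10 + 21)/6 = 66/6 = 11; σ²_D = ((21−5)/6)² = 7.111
te_E = (3 + 4·4 + 11)/6 = 30/6 = 5; σ²_E = ((11−3)/6)² = 1.778
te_F = (1 + 4·3 + 11)/6 = 24/6 = 4; σ²_F = ((11−1)/6)² = 2.778
te_G = (1 + 4·3 + 17)/6 = 30/6 = 5; σ²_G = ((17−1)/6)² = 7.111
te_H = (1 + 4·6 + 17)/6 = 42/6 = 7; σ²_H = ((17−1)/6)² = 7.111

Forward pass:
ES_A = 0; EF_A = 5
ES_B = 0; EF_B = 12
ES_C = 0; EF_C = 10
ES_D = 0; EF_D = 11
ES_E = max(EF_A=5, EF_C=10) = 10; EF_E = 10+5 = 15
ES_F = 12; EF_F = 12+4 = 16
ES_G = max(EF_A=5, EF_B=12) = 12; EF_G = 12+5 = 17
ES_H = max(EF_D=11, EF_E=15, EF_F=16, EF_G=17) = 17; EF_H = 17+7 = 24
Expected project duration μ = 24 hours. Critical path: B → G → H.

Variance along critical path = 5.444 + 7.111 + 7.111 = 19.667
σ = √19.667 = 4.435 hours

4.43 hours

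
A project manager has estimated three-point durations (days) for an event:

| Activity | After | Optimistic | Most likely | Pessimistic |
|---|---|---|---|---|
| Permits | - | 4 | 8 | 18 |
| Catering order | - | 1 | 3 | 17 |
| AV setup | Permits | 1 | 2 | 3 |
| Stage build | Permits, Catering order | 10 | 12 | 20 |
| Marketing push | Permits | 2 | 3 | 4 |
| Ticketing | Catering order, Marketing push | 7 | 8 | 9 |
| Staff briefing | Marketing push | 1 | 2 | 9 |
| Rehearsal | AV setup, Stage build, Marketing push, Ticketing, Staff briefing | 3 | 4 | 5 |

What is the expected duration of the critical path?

te_Permits = (4 + 4·8 + 18)/6 = 54/6 = 9
te_Catering order = (1 + 4·3 + 17)/6 = 30/6 = 5
te_AV setup = (1 + 4·2 + 3)/6 = 12/6 = 2
te_Stage build = (10 + 4·12 + 20)/6 = 78/6 = 13
te_Marketing push = (2 + 4·3 + 4)/6 = 18/6 = 3
te_Ticketing = (7 + 4·8 + 9)/6 = 48/6 = 8
te_Staff briefing = (1 + 4·2 + 9)/6 = 18/6 = 3
te_Rehearsal = (3 + 4·4 + 5)/6 = 24/6 = 4

Forward pass:
ES_Permits = 0; EF_Permits = 9
ES_Catering order = 0; EF_Catering order = 5
ES_AV setup = 9; EF_AV setup = 9+2 = 11
ES_Stage build = max(EF_Permits=9, EF_Catering order=5) = 9; EF_Stage build = 9+13 = 22
ES_Marketing push = 9; EF_Marketing push = 9+3 = 12
ES_Ticketing = max(EF_Catering order=5, EF_Marketing push=12) = 12; EF_Ticketing = 12+8 = 20
ES_Staff briefing = 12; EF_Staff briefing = 12+3 = 15
ES_Rehearsal = max(EF_AV setup=11, EF_Stage build=22, EF_Marketing push=12, EF_Ticketing=20, EF_Staff briefing=15) = 22; EF_Rehearsal = 22+4 = 26
Expected project duration μ = 26 days. Critical path: Permits → Stage build → Rehearsal.

26 days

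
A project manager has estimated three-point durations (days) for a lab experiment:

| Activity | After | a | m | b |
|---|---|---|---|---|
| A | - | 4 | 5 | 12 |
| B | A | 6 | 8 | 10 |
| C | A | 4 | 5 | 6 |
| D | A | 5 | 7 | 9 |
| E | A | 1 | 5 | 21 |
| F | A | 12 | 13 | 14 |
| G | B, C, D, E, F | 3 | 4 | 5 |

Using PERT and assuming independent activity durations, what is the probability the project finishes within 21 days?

te_A = (4 + 4·5 + 12)/6 = 36/6 = 6; σ²_A = ((12−4)/6)² = 1.778
te_B = (6 + 4·8 + 10)/6 = 48/6 = 8; σ²_B = ((10−6)/6)² = 0.444
te_C = (4 + 4·5 + 6)/6 = 30/6 = 5; σ²_C = ((6−4)/6)² = 0.111
te_D = (5 + 4·7 + 9)/6 = 42/6 = 7; σ²_D = ((9−5)/6)² = 0.444
te_E = (1 + 4·5 + 21)/6 = 42/6 = 7; σ²_E = ((21−1)/6)² = 11.111
te_F = (12 + 4·13 + 14)/6 = 78/6 = 13; σ²_F = ((14−12)/6)² = 0.111
te_G = (3 + 4·4 + 5)/6 = 24/6 = 4; σ²_G = ((5−3)/6)² = 0.111

Forward pass:
ES_A = 0; EF_A = 6
ES_B = 6; EF_B = 6+8 = 14
ES_C = 6; EF_C = 6+5 = 11
ES_D = 6; EF_D = 6+7 = 13
ES_E = 6; EF_E = 6+7 = 13
ES_F = 6; EF_F = 6+13 = 19
ES_G = max(EF_B=14, EF_C=11, EF_D=13, EF_E=13, EF_F=19) = 19; EF_G = 19+4 = 23
Expected project duration μ = 23 days. Critical path: A → F → G.

Variance along critical path = 1.778 + 0.111 + 0.111 = 2.000; σ = √2.000 = 1.414 days.
Z = (21 − 23) / 1.414 = -1.414
P(T ≤ 21) = Φ(-1.414) ≈ 0.079

0.079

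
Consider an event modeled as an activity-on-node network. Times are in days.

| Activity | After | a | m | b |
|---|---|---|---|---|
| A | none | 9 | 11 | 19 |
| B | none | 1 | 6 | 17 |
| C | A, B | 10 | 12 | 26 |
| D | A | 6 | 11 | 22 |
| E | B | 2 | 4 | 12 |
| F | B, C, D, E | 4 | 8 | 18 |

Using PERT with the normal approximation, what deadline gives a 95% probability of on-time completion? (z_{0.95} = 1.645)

te_A = (9 + 4·11 + 19)/6 = 72/6 = 12; σ²_A = ((19−9)/6)² = 2.778
te_B = (1 + 4·6 + 17)/6 = 42/6 = 7; σ²_B = ((17−1)/6)² = 7.111
te_C = (10 + 4·12 + 26)/6 = 84/6 = 14; σ²_C = ((26−10)/6)² = 7.111
te_D = (6 + 4·11 + 22)/6 = 72/6 = 12; σ²_D = ((22−6)/6)² = 7.111
te_E = (2 + 4·4 + 12)/6 = 30/6 = 5; σ²_E = ((12−2)/6)² = 2.778
te_F = (4 + 4·8 + 18)/6 = 54/6 = 9; σ²_F = ((18−4)/6)² = 5.444

Forward pass:
ES_A = 0; EF_A = 12
ES_B = 0; EF_B = 7
ES_C = max(EF_A=12, EF_B=7) = 12; EF_C = 12+14 = 26
ES_D = 12; EF_D = 12+12 = 24
ES_E = 7; EF_E = 7+5 = 12
ES_F = max(EF_B=7, EF_C=26, EF_D=24, EF_E=12) = 26; EF_F = 26+9 = 35
Expected project duration μ = 35 days. Critical path: A → C → F.

Variance along critical path = 2.778 + 7.111 + 5.444 = 15.333; σ = 3.916 days.
D = μ + z·σ = 35 + 1.645·3.916 = 41.4 days

41.4 days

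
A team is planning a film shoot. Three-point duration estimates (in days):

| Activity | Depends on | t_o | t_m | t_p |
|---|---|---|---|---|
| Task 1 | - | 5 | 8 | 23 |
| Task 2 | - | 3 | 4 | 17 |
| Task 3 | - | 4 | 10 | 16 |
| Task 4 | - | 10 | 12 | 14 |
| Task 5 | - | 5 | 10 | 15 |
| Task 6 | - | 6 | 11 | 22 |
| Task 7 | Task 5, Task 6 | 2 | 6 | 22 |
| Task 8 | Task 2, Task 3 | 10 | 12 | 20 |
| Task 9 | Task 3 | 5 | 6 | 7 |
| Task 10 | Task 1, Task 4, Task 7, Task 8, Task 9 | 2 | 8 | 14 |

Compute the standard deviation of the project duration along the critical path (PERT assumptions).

te_Task 1 = (5 + 4·8 + 23)/6 = 60/6 = 10; σ²_Task 1 = ((23−5)/6)² = 9.000
te_Task 2 = (3 + 4·4 + 17)/6 = 36/6 = 6; σ²_Task 2 = ((17−3)/6)² = 5.444
te_Task 3 = (4 + 4·10 + 16)/6 = 60/6 = 10; σ²_Task 3 = ((16−4)/6)² = 4.000
te_Task 4 = (10 + 4·12 + 14)/6 = 72/6 = 12; σ²_Task 4 = ((14−10)/6)² = 0.444
te_Task 5 = (5 + 4·10 + 15)/6 = 60/6 = 10; σ²_Task 5 = ((15−5)/6)² = 2.778
te_Task 6 = (6 + 4·11 + 22)/6 = 72/6 = 12; σ²_Task 6 = ((22−6)/6)² = 7.111
te_Task 7 = (2 + 4·6 + 22)/6 = 48/6 = 8; σ²_Task 7 = ((22−2)/6)² = 11.111
te_Task 8 = (10 + 4·12 + 20)/6 = 78/6 = 13; σ²_Task 8 = ((20−10)/6)² = 2.778
te_Task 9 = (5 + 4·6 + 7)/6 = 36/6 = 6; σ²_Task 9 = ((7−5)/6)² = 0.111
te_Task 10 = (2 + 4·8 + 14)/6 = 48/6 = 8; σ²_Task 10 = ((14−2)/6)² = 4.000

Forward pass:
ES_Task 1 = 0; EF_Task 1 = 10
ES_Task 2 = 0; EF_Task 2 = 6
ES_Task 3 = 0; EF_Task 3 = 10
ES_Task 4 = 0; EF_Task 4 = 12
ES_Task 5 = 0; EF_Task 5 = 10
ES_Task 6 = 0; EF_Task 6 = 12
ES_Task 7 = max(EF_Task 5=10, EF_Task 6=12) = 12; EF_Task 7 = 12+8 = 20
ES_Task 8 = max(EF_Task 2=6, EF_Task 3=10) = 10; EF_Task 8 = 10+13 = 23
ES_Task 9 = 10; EF_Task 9 = 10+6 = 16
ES_Task 10 = max(EF_Task 1=10, EF_Task 4=12, EF_Task 7=20, EF_Task 8=23, EF_Task 9=16) = 23; EF_Task 10 = 23+8 = 31
Expected project duration μ = 31 days. Critical path: Task 3 → Task 8 → Task 10.

Variance along critical path = 4.000 + 2.778 + 4.000 = 10.778
σ = √10.778 = 3.283 days

3.28 days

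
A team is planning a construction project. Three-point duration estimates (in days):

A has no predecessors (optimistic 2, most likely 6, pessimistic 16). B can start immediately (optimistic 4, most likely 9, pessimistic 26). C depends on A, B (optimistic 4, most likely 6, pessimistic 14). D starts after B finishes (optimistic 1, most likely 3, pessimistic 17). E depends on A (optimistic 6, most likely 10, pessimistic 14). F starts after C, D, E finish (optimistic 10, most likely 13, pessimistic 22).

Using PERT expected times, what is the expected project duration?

te_A = (2 + 4·6 + 16)/6 = 42/6 = 7
te_B = (4 + 4·9 + 26)/6 = 66/6 = 11
te_C = (4 + 4·6 + 14)/6 = 42/6 = 7
te_D = (1 + 4·3 + 17)/6 = 30/6 = 5
te_E = (6 + 4·10 + 14)/6 = 60/6 = 10
te_F = (10 + 4·13 + 22)/6 = 84/6 = 14

Forward pass:
ES_A = 0; EF_A = 7
ES_B = 0; EF_B = 11
ES_C = max(EF_A=7, EF_B=11) = 11; EF_C = 11+7 = 18
ES_D = 11; EF_D = 11+5 = 16
ES_E = 7; EF_E = 7+10 = 17
ES_F = max(EF_C=18, EF_D=16, EF_E=17) = 18; EF_F = 18+14 = 32
Expected project duration μ = 32 days. Critical path: B → C → F.

32 days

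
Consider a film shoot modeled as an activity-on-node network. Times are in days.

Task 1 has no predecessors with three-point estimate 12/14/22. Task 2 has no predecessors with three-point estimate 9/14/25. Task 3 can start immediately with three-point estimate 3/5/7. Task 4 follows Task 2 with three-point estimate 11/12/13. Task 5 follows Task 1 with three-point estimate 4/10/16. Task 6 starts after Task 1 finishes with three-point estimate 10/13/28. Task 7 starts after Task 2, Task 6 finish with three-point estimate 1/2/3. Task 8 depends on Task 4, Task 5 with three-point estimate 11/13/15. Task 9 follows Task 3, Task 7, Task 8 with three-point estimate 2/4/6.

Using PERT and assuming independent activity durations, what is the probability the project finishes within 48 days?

0.920

te_Task 1 = (12 + 4·14 + 22)/6 = 90/6 = 15; σ²_Task 1 = ((22−12)/6)² = 2.778
te_Task 2 = (9 + 4·14 + 25)/6 = 90/6 = 15; σ²_Task 2 = ((25−9)/6)² = 7.111
te_Task 3 = (3 + 4·5 + 7)/6 = 30/6 = 5; σ²_Task 3 = ((7−3)/6)² = 0.444
te_Task 4 = (11 + 4·12 + 13)/6 = 72/6 = 12; σ²_Task 4 = ((13−11)/6)² = 0.111
te_Task 5 = (4 + 4·10 + 16)/6 = 60/6 = 10; σ²_Task 5 = ((16−4)/6)² = 4.000
te_Task 6 = (10 + 4·13 + 28)/6 = 90/6 = 15; σ²_Task 6 = ((28−10)/6)² = 9.000
te_Task 7 = (1 + 4·2 + 3)/6 = 12/6 = 2; σ²_Task 7 = ((3−1)/6)² = 0.111
te_Task 8 = (11 + 4·13 + 15)/6 = 78/6 = 13; σ²_Task 8 = ((15−11)/6)² = 0.444
te_Task 9 = (2 + 4·4 + 6)/6 = 24/6 = 4; σ²_Task 9 = ((6−2)/6)² = 0.444

Forward pass:
ES_Task 1 = 0; EF_Task 1 = 15
ES_Task 2 = 0; EF_Task 2 = 15
ES_Task 3 = 0; EF_Task 3 = 5
ES_Task 4 = 15; EF_Task 4 = 15+12 = 27
ES_Task 5 = 15; EF_Task 5 = 15+10 = 25
ES_Task 6 = 15; EF_Task 6 = 15+15 = 30
ES_Task 7 = max(EF_Task 2=15, EF_Task 6=30) = 30; EF_Task 7 = 30+2 = 32
ES_Task 8 = max(EF_Task 4=27, EF_Task 5=25) = 27; EF_Task 8 = 27+13 = 40
ES_Task 9 = max(EF_Task 3=5, EF_Task 7=32, EF_Task 8=40) = 40; EF_Task 9 = 40+4 = 44
Expected project duration μ = 44 days. Critical path: Task 2 → Task 4 → Task 8 → Task 9.

Variance along critical path = 7.111 + 0.111 + 0.444 + 0.444 = 8.111; σ = √8.111 = 2.848 days.
Z = (48 − 44) / 2.848 = 1.404
P(T ≤ 48) = Φ(1.404) ≈ 0.920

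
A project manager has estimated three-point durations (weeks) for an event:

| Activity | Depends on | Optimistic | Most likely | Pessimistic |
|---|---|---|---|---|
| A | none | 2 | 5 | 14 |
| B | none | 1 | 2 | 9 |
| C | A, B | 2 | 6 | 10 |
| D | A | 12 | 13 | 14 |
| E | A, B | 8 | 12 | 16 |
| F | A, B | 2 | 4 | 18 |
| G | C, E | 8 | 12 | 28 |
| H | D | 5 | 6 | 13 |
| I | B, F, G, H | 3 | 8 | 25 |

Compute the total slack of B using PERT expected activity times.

3 weeks

te_A = (2 + 4·5 + 14)/6 = 36/6 = 6
te_B = (1 + 4·2 + 9)/6 = 18/6 = 3
te_C = (2 + 4·6 + 10)/6 = 36/6 = 6
te_D = (12 + 4·13 + 14)/6 = 78/6 = 13
te_E = (8 + 4·12 + 16)/6 = 72/6 = 12
te_F = (2 + 4·4 + 18)/6 = 36/6 = 6
te_G = (8 + 4·12 + 28)/6 = 84/6 = 14
te_H = (5 + 4·6 + 13)/6 = 42/6 = 7
te_I = (3 + 4·8 + 25)/6 = 60/6 = 10

Forward pass:
ES_A = 0; EF_A = 6
ES_B = 0; EF_B = 3
ES_C = max(EF_A=6, EF_B=3) = 6; EF_C = 6+6 = 12
ES_D = 6; EF_D = 6+13 = 19
ES_E = max(EF_A=6, EF_B=3) = 6; EF_E = 6+12 = 18
ES_F = max(EF_A=6, EF_B=3) = 6; EF_F = 6+6 = 12
ES_G = max(EF_C=12, EF_E=18) = 18; EF_G = 18+14 = 32
ES_H = 19; EF_H = 19+7 = 26
ES_I = max(EF_B=3, EF_F=12, EF_G=32, EF_H=26) = 32; EF_I = 32+10 = 42
Expected project duration μ = 42 weeks. Critical path: A → E → G → I.

Backward pass:
LF_I = 42; LS_I = 42−10 = 32
LF_H = LS_I = 32; LS_H = 32−7 = 25
LF_G = LS_I = 32; LS_G = 32−14 = 18
LF_F = LS_I = 32; LS_F = 32−6 = 26
LF_E = LS_G = 18; LS_E = 18−12 = 6
LF_D = LS_H = 25; LS_D = 25−13 = 12
LF_C = LS_G = 18; LS_C = 18−6 = 12
LF_B = min(LS_C=12, LS_E=6, LS_F=26, LS_I=32) = 6; LS_B = 6−3 = 3
LF_A = min(LS_C=12, LS_D=12, LS_E=6, LS_F=26) = 6; LS_A = 6−6 = 0
Slack_B = LS_B − ES_B = 3 − 0 = 3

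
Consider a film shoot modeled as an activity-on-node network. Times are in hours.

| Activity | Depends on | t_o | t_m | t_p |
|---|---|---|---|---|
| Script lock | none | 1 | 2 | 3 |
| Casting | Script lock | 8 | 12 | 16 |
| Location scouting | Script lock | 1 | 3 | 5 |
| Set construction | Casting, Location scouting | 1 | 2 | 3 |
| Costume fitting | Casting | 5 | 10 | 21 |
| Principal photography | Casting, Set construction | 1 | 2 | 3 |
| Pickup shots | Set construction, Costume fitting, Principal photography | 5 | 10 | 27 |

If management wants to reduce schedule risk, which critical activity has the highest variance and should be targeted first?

Pickup shots

te_Script lock = (1 + 4·2 + 3)/6 = 12/6 = 2; σ²_Script lock = ((3−1)/6)² = 0.111
te_Casting = (8 + 4·12 + 16)/6 = 72/6 = 12; σ²_Casting = ((16−8)/6)² = 1.778
te_Location scouting = (1 + 4·3 + 5)/6 = 18/6 = 3; σ²_Location scouting = ((5−1)/6)² = 0.444
te_Set construction = (1 + 4·2 + 3)/6 = 12/6 = 2; σ²_Set construction = ((3−1)/6)² = 0.111
te_Costume fitting = (5 + 4·10 + 21)/6 = 66/6 = 11; σ²_Costume fitting = ((21−5)/6)² = 7.111
te_Principal photography = (1 + 4·2 + 3)/6 = 12/6 = 2; σ²_Principal photography = ((3−1)/6)² = 0.111
te_Pickup shots = (5 + 4·10 + 27)/6 = 72/6 = 12; σ²_Pickup shots = ((27−5)/6)² = 13.444

Forward pass:
ES_Script lock = 0; EF_Script lock = 2
ES_Casting = 2; EF_Casting = 2+12 = 14
ES_Location scouting = 2; EF_Location scouting = 2+3 = 5
ES_Set construction = max(EF_Casting=14, EF_Location scouting=5) = 14; EF_Set construction = 14+2 = 16
ES_Costume fitting = 14; EF_Costume fitting = 14+11 = 25
ES_Principal photography = max(EF_Casting=14, EF_Set construction=16) = 16; EF_Principal photography = 16+2 = 18
ES_Pickup shots = max(EF_Set construction=16, EF_Costume fitting=25, EF_Principal photography=18) = 25; EF_Pickup shots = 25+12 = 37
Expected project duration μ = 37 hours. Critical path: Script lock → Casting → Costume fitting → Pickup shots.

Variances on critical path: σ²_Script lock=0.111, σ²_Casting=1.778, σ²_Costume fitting=7.111, σ²_Pickup shots=13.444.
Largest is σ²_Pickup shots = 13.444.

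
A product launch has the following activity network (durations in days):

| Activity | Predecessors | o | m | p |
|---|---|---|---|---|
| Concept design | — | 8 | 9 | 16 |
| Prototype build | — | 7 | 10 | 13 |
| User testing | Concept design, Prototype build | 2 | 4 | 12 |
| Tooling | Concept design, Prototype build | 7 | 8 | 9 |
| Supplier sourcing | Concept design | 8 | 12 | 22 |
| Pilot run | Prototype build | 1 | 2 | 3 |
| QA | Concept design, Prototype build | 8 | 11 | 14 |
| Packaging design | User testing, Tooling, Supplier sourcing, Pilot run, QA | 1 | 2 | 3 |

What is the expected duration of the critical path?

25 days

te_Concept design = (8 + 4·9 + 16)/6 = 60/6 = 10
te_Prototype build = (7 + 4·10 + 13)/6 = 60/6 = 10
te_User testing = (2 + 4·4 + 12)/6 = 30/6 = 5
te_Tooling = (7 + 4·8 + 9)/6 = 48/6 = 8
te_Supplier sourcing = (8 + 4·12 + 22)/6 = 78/6 = 13
te_Pilot run = (1 + 4·2 + 3)/6 = 12/6 = 2
te_QA = (8 + 4·11 + 14)/6 = 66/6 = 11
te_Packaging design = (1 + 4·2 + 3)/6 = 12/6 = 2

Forward pass:
ES_Concept design = 0; EF_Concept design = 10
ES_Prototype build = 0; EF_Prototype build = 10
ES_User testing = max(EF_Concept design=10, EF_Prototype build=10) = 10; EF_User testing = 10+5 = 15
ES_Tooling = max(EF_Concept design=10, EF_Prototype build=10) = 10; EF_Tooling = 10+8 = 18
ES_Supplier sourcing = 10; EF_Supplier sourcing = 10+13 = 23
ES_Pilot run = 10; EF_Pilot run = 10+2 = 12
ES_QA = max(EF_Concept design=10, EF_Prototype build=10) = 10; EF_QA = 10+11 = 21
ES_Packaging design = max(EF_User testing=15, EF_Tooling=18, EF_Supplier sourcing=23, EF_Pilot run=12, EF_QA=21) = 23; EF_Packaging design = 23+2 = 25
Expected project duration μ = 25 days. Critical path: Concept design → Supplier sourcing → Packaging design.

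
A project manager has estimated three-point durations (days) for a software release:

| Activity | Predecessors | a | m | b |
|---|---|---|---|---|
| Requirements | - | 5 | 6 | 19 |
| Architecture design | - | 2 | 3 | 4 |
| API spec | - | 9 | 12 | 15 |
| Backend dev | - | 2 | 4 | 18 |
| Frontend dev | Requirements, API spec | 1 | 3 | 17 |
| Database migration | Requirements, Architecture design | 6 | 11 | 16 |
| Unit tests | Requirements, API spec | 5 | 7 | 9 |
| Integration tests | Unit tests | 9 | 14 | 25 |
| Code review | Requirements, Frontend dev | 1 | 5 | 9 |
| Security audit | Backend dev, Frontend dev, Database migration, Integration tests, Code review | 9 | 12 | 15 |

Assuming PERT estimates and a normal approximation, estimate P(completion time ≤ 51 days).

te_Requirements = (5 + 4·6 + 19)/6 = 48/6 = 8; σ²_Requirements = ((19−5)/6)² = 5.444
te_Architecture design = (2 + 4·3 + 4)/6 = 18/6 = 3; σ²_Architecture design = ((4−2)/6)² = 0.111
te_API spec = (9 + 4·12 + 15)/6 = 72/6 = 12; σ²_API spec = ((15−9)/6)² = 1.000
te_Backend dev = (2 + 4·4 + 18)/6 = 36/6 = 6; σ²_Backend dev = ((18−2)/6)² = 7.111
te_Frontend dev = (1 + 4·3 + 17)/6 = 30/6 = 5; σ²_Frontend dev = ((17−1)/6)² = 7.111
te_Database migration = (6 + 4·11 + 16)/6 = 66/6 = 11; σ²_Database migration = ((16−6)/6)² = 2.778
te_Unit tests = (5 + 4·7 + 9)/6 = 42/6 = 7; σ²_Unit tests = ((9−5)/6)² = 0.444
te_Integration tests = (9 + 4·14 + 25)/6 = 90/6 = 15; σ²_Integration tests = ((25−9)/6)² = 7.111
te_Code review = (1 + 4·5 + 9)/6 = 30/6 = 5; σ²_Code review = ((9−1)/6)² = 1.778
te_Security audit = (9 + 4·12 + 15)/6 = 72/6 = 12; σ²_Security audit = ((15−9)/6)² = 1.000

Forward pass:
ES_Requirements = 0; EF_Requirements = 8
ES_Architecture design = 0; EF_Architecture design = 3
ES_API spec = 0; EF_API spec = 12
ES_Backend dev = 0; EF_Backend dev = 6
ES_Frontend dev = max(EF_Requirements=8, EF_API spec=12) = 12; EF_Frontend dev = 12+5 = 17
ES_Database migration = max(EF_Requirements=8, EF_Architecture design=3) = 8; EF_Database migration = 8+11 = 19
ES_Unit tests = max(EF_Requirements=8, EF_API spec=12) = 12; EF_Unit tests = 12+7 = 19
ES_Integration tests = 19; EF_Integration tests = 19+15 = 34
ES_Code review = max(EF_Requirements=8, EF_Frontend dev=17) = 17; EF_Code review = 17+5 = 22
ES_Security audit = max(EF_Backend dev=6, EF_Frontend dev=17, EF_Database migration=19, EF_Integration tests=34, EF_Code review=22) = 34; EF_Security audit = 34+12 = 46
Expected project duration μ = 46 days. Critical path: API spec → Unit tests → Integration tests → Security audit.

Variance along critical path = 1.000 + 0.444 + 7.111 + 1.000 = 9.556; σ = √9.556 = 3.091 days.
Z = (51 − 46) / 3.091 = 1.617
P(T ≤ 51) = Φ(1.617) ≈ 0.947

0.947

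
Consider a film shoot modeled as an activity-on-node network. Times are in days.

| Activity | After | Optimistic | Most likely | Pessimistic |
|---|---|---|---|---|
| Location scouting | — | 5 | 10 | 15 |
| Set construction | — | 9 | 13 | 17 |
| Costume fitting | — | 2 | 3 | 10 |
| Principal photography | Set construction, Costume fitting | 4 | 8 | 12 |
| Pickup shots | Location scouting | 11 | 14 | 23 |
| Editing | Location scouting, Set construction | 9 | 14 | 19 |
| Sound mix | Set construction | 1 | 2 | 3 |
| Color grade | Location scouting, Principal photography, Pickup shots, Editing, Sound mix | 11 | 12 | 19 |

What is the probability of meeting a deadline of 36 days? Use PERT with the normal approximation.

te_Location scouting = (5 + 4·10 + 15)/6 = 60/6 = 10; σ²_Location scouting = ((15−5)/6)² = 2.778
te_Set construction = (9 + 4·13 + 17)/6 = 78/6 = 13; σ²_Set construction = ((17−9)/6)² = 1.778
te_Costume fitting = (2 + 4·3 + 10)/6 = 24/6 = 4; σ²_Costume fitting = ((10−2)/6)² = 1.778
te_Principal photography = (4 + 4·8 + 12)/6 = 48/6 = 8; σ²_Principal photography = ((12−4)/6)² = 1.778
te_Pickup shots = (11 + 4·14 + 23)/6 = 90/6 = 15; σ²_Pickup shots = ((23−11)/6)² = 4.000
te_Editing = (9 + 4·14 + 19)/6 = 84/6 = 14; σ²_Editing = ((19−9)/6)² = 2.778
te_Sound mix = (1 + 4·2 + 3)/6 = 12/6 = 2; σ²_Sound mix = ((3−1)/6)² = 0.111
te_Color grade = (11 + 4·12 + 19)/6 = 78/6 = 13; σ²_Color grade = ((19−11)/6)² = 1.778

Forward pass:
ES_Location scouting = 0; EF_Location scouting = 10
ES_Set construction = 0; EF_Set construction = 13
ES_Costume fitting = 0; EF_Costume fitting = 4
ES_Principal photography = max(EF_Set construction=13, EF_Costume fitting=4) = 13; EF_Principal photography = 13+8 = 21
ES_Pickup shots = 10; EF_Pickup shots = 10+15 = 25
ES_Editing = max(EF_Location scouting=10, EF_Set construction=13) = 13; EF_Editing = 13+14 = 27
ES_Sound mix = 13; EF_Sound mix = 13+2 = 15
ES_Color grade = max(EF_Location scouting=10, EF_Principal photography=21, EF_Pickup shots=25, EF_Editing=27, EF_Sound mix=15) = 27; EF_Color grade = 27+13 = 40
Expected project duration μ = 40 days. Critical path: Set construction → Editing → Color grade.

Variance along critical path = 1.778 + 2.778 + 1.778 = 6.333; σ = √6.333 = 2.517 days.
Z = (36 − 40) / 2.517 = -1.589
P(T ≤ 36) = Φ(-1.589) ≈ 0.056

0.056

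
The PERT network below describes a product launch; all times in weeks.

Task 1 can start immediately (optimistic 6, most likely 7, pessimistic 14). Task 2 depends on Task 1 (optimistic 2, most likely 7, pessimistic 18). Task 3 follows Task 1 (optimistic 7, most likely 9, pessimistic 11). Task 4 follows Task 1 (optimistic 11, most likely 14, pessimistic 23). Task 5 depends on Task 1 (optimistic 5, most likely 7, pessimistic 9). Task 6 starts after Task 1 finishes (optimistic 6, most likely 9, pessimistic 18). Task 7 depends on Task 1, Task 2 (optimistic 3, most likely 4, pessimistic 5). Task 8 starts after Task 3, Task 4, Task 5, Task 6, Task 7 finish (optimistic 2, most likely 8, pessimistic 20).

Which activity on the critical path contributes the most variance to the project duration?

te_Task 1 = (6 + 4·7 + 14)/6 = 48/6 = 8; σ²_Task 1 = ((14−6)/6)² = 1.778
te_Task 2 = (2 + 4·7 + 18)/6 = 48/6 = 8; σ²_Task 2 = ((18−2)/6)² = 7.111
te_Task 3 = (7 + 4·9 + 11)/6 = 54/6 = 9; σ²_Task 3 = ((11−7)/6)² = 0.444
te_Task 4 = (11 + 4·14 + 23)/6 = 90/6 = 15; σ²_Task 4 = ((23−11)/6)² = 4.000
te_Task 5 = (5 + 4·7 + 9)/6 = 42/6 = 7; σ²_Task 5 = ((9−5)/6)² = 0.444
te_Task 6 = (6 + 4·9 + 18)/6 = 60/6 = 10; σ²_Task 6 = ((18−6)/6)² = 4.000
te_Task 7 = (3 + 4·4 + 5)/6 = 24/6 = 4; σ²_Task 7 = ((5−3)/6)² = 0.111
te_Task 8 = (2 + 4·8 + 20)/6 = 54/6 = 9; σ²_Task 8 = ((20−2)/6)² = 9.000

Forward pass:
ES_Task 1 = 0; EF_Task 1 = 8
ES_Task 2 = 8; EF_Task 2 = 8+8 = 16
ES_Task 3 = 8; EF_Task 3 = 8+9 = 17
ES_Task 4 = 8; EF_Task 4 = 8+15 = 23
ES_Task 5 = 8; EF_Task 5 = 8+7 = 15
ES_Task 6 = 8; EF_Task 6 = 8+10 = 18
ES_Task 7 = max(EF_Task 1=8, EF_Task 2=16) = 16; EF_Task 7 = 16+4 = 20
ES_Task 8 = max(EF_Task 3=17, EF_Task 4=23, EF_Task 5=15, EF_Task 6=18, EF_Task 7=20) = 23; EF_Task 8 = 23+9 = 32
Expected project duration μ = 32 weeks. Critical path: Task 1 → Task 4 → Task 8.

Variances on critical path: σ²_Task 1=1.778, σ²_Task 4=4.000, σ²_Task 8=9.000.
Largest is σ²_Task 8 = 9.000.

Task 8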